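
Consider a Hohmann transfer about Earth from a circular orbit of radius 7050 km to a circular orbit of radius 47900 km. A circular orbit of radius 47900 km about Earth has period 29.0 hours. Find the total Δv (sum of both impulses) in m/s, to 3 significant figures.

From Kepler's third law T² = 4π²r³/μ at r = 47900 km, T = 29.0 hours = 29.0 × 3600 s = 1.044×10^5 s: μ = 4π²r³/T² = 3.98075×10^5 km³/s².
Transfer-ellipse semi-major axis a_t = (r₁ + r₂)/2 = (7050 + 47900)/2 = 27475 km.
Circular speed at r₁: v₁ = √(μ/r₁) = √(3.98075×10^5/7050) = 7.5143 km/s.
Transfer-orbit speed at r₁ (v² = μ(2/r − 1/a)): v_p = √[μ(2/r₁ − 1/a_t)] = 9.9217 km/s.
First burn Δv₁ = |v_p − v₁| = 2.407 km/s.
At r₂, v₂ = √(μ/r₂) = 2.883 km/s.
Transfer-orbit speed at r₂: v_a = √[μ(2/r₂ − 1/a_t)] = 1.460 km/s.
Second burn Δv₂ = |v₂ − v_a| = 1.423 km/s.
Total Δv = Δv₁ + Δv₂ = 3.830 km/s.

Δv = 3830 m/s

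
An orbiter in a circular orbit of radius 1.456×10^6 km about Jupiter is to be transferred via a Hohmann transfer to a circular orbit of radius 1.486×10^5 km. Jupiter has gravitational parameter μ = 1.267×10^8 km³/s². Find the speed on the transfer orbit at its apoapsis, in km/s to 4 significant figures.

v = 4.015 km/s

The Hohmann ellipse has a_t = (r₁ + r₂)/2 = 8.023×10^5 km.
The apoapsis of the transfer ellipse is at r = 1.456×10^6 km.
Applying v² = μ(2/r − 1/a_t): v = 4.015 km/s.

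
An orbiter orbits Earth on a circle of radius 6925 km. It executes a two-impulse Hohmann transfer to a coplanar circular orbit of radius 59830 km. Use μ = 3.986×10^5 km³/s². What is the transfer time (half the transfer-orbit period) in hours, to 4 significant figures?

t = 8.429 hours

The Hohmann ellipse has a_t = (r₁ + r₂)/2 = 33377.5 km.
By Kepler's third law the transfer-orbit period is T = 2π√(a_t³/μ), so t = T/2 = 30343 s.
Converting: 30343 s ÷ 3600 s/hour = 8.429 hours.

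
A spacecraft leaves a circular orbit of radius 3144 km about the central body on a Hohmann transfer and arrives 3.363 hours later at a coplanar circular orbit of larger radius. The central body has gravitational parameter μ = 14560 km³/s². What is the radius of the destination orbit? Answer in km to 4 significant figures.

r₂ = 8860 km

Transfer time t = 3.363 hours = 12106.8 s, and t = π√(a_t³/μ).
So a_t = (μ t²/π²)^(1/3) = (14560 × (12106.8)² / π²)^(1/3) = 6002.1 km.
Since a_t = (r₁ + r₂)/2, r₂ = 2a_t − r₁ = 2×6002.1 − 3144 = 8860.2 km.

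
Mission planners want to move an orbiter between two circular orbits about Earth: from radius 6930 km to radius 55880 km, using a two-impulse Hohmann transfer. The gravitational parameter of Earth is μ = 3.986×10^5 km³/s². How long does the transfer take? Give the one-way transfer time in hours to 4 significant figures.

t = 7.693 hours

Semi-major axis of the transfer orbit: a_t = (6930 + 55880)/2 = 31405 km.
By Kepler's third law the transfer-orbit period is T = 2π√(a_t³/μ), so t = T/2 = 27694 s.
Converting: 27694 s ÷ 3600 s/hour = 7.693 hours.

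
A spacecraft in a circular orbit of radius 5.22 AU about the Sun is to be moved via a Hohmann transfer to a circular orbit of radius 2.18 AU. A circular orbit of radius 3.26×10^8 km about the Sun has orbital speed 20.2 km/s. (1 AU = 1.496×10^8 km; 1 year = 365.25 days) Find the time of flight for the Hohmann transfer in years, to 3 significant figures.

t = 3.55 years

From the circular-orbit relation v² = μ/r at r = 3.26×10^8 km: μ = v²r = (20.2)² × 3.26×10^8 = 1.33021×10^11 km³/s².
In km: r₁ = 5.22 × 1.496×10^8 = 7.80912×10^8 km; r₂ = 2.18 × 1.496×10^8 = 3.26128×10^8 km.
The Hohmann ellipse has a_t = (r₁ + r₂)/2 = 5.5352×10^8 km.
Transfer time t = π√(a_t³/μ) = π√((5.5352×10^8)³ / 1.33021×10^11) = 1.1217×10^8 s.
Converting: 1.1217×10^8 s ÷ 3.15576×10^7 s/year (365.25 × 86400) = 3.55 years.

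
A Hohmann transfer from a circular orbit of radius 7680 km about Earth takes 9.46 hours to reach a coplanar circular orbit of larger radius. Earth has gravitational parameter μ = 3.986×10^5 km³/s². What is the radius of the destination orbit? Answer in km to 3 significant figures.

Transfer time t = 9.46 hours = 34056 s, and t = π√(a_t³/μ).
So a_t = (μ t²/π²)^(1/3) = (3.986×10^5 × (34056)² / π²)^(1/3) = 36047 km.
Since a_t = (r₁ + r₂)/2, r₂ = 2a_t − r₁ = 2×36047 − 7680 = 64414 km.

r₂ = 64400 km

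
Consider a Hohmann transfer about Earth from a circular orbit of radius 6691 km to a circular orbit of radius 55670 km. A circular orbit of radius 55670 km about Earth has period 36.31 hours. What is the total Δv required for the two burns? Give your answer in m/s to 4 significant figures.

From Kepler's third law T² = 4π²r³/μ at r = 55670 km, T = 36.31 hours = 36.31 × 3600 s = 1.30716×10^5 s: μ = 4π²r³/T² = 3.98626×10^5 km³/s².
Semi-major axis of the transfer orbit: a_t = (6691 + 55670)/2 = 31180.5 km.
At r₁ the circular-orbit speed is v₁ = √(μ/r₁) = 7.7186 km/s.
On the transfer ellipse at r₁, vis-viva equation gives v_p = √[μ(2/r₁ − 1/a_t)] = 10.314 km/s.
First burn Δv₁ = |v_p − v₁| = 2.595 km/s.
At r₂, v₂ = √(μ/r₂) = 2.676 km/s.
Transfer-orbit speed at r₂: v_a = √[μ(2/r₂ − 1/a_t)] = 1.240 km/s.
Second burn Δv₂ = |v₂ − v_a| = 1.436 km/s.
Δv = Δv₁ + Δv₂ = 2.595 + 1.436 = 4.031 km/s.

Δv = 4031 m/s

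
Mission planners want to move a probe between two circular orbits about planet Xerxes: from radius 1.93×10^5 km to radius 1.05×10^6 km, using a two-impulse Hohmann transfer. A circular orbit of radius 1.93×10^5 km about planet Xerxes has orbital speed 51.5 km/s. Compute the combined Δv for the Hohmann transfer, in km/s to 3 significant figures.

From the circular-orbit relation v² = μ/r at r = 1.93×10^5 km: μ = v²r = (51.5)² × 1.93×10^5 = 5.11884×10^8 km³/s².
The Hohmann ellipse has a_t = (r₁ + r₂)/2 = 6.215×10^5 km.
Circular speed at r₁: v₁ = √(μ/r₁) = √(5.11884×10^8/1.930×10^5) = 51.500 km/s.
On the transfer ellipse at r₁, v² = μ(2/r − 1/a) gives v_p = √[μ(2/r₁ − 1/a_t)] = 66.939 km/s.
First burn Δv₁ = |v_p − v₁| = 15.439 km/s.
Circular speed at r₂: v₂ = √(μ/r₂) = 22.0796 km/s.
Transfer-orbit speed at r₂: v_a = √[μ(2/r₂ − 1/a_t)] = 12.3041 km/s.
Second burn Δv₂ = |v₂ − v_a| = 9.7755 km/s.
Total Δv = Δv₁ + Δv₂ = 25.21 km/s.

Δv = 25.2 km/s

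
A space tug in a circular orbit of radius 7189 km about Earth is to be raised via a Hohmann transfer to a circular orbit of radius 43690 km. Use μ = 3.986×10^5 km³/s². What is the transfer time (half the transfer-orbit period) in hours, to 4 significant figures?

t = 5.608 hours

Semi-major axis of the transfer orbit: a_t = (7189 + 43690)/2 = 25439.5 km.
Half the transfer-orbit period gives t = π√(a_t³/μ) = 20190 s.
Converting: 20190 s ÷ 3600 s/hour = 5.608 hours.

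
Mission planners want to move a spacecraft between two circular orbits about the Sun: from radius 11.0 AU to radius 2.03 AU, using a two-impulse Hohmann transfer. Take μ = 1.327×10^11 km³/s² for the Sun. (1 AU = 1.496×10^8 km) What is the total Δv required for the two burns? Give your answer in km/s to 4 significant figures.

Δv = 10.23 km/s

In km: r₁ = 11.0 × 1.496×10^8 = 1.6456×10^9 km; r₂ = 2.03 × 1.496×10^8 = 3.03688×10^8 km.
Semi-major axis of the transfer orbit: a_t = (1.6456×10^9 + 3.03688×10^8)/2 = 9.74644×10^8 km.
At r₁ the circular-orbit speed is v₁ = √(μ/r₁) = 8.9799 km/s.
Transfer-orbit speed at r₁ (v² = μ(2/r − 1/a)): v_a = √[μ(2/r₁ − 1/a_t)] = 5.0126 km/s.
First burn Δv₁ = |v_a − v₁| = 3.9673 km/s.
At r₂, v₂ = √(μ/r₂) = 20.9036 km/s.
Transfer-orbit speed at r₂: v_p = √[μ(2/r₂ − 1/a_t)] = 27.1619 km/s.
Second burn Δv₂ = |v₂ − v_p| = 6.2583 km/s.
Δv = Δv₁ + Δv₂ = 3.9673 + 6.2583 = 10.23 km/s.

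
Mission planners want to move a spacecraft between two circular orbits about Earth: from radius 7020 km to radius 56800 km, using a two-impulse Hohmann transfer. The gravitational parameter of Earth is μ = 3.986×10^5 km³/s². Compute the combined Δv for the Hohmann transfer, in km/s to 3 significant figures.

Δv = 3.92 km/s

Transfer-ellipse semi-major axis a_t = (r₁ + r₂)/2 = (7020 + 56800)/2 = 31910 km.
At r₁ the circular-orbit speed is v₁ = √(μ/r₁) = 7.5353 km/s.
Transfer-orbit speed at r₁ (vis-viva): v_p = √[μ(2/r₁ − 1/a_t)] = 10.053 km/s.
First burn Δv₁ = |v_p − v₁| = 2.518 km/s.
At r₂, v₂ = √(μ/r₂) = 2.6491 km/s.
Transfer-orbit speed at r₂: v_a = √[μ(2/r₂ − 1/a_t)] = 1.2425 km/s.
Second burn Δv₂ = |v₂ − v_a| = 1.407 km/s.
Total Δv = Δv₁ + Δv₂ = 3.925 km/s.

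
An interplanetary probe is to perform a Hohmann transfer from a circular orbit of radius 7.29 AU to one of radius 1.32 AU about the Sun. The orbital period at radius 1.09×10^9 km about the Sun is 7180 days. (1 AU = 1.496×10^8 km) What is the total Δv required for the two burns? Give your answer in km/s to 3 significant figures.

From Kepler's third law T² = 4π²r³/μ at r = 1.09×10^9 km, T = 7180 days = 7180 × 86400 s = 6.20352×10^8 s: μ = 4π²r³/T² = 1.32850×10^11 km³/s².
In km: r₁ = 7.29 × 1.496×10^8 = 1.090584×10^9 km; r₂ = 1.32 × 1.496×10^8 = 1.97472×10^8 km.
Semi-major axis of the transfer orbit: a_t = (1.090584×10^9 + 1.97472×10^8)/2 = 6.44028×10^8 km.
At r₁ the circular-orbit speed is v₁ = √(μ/r₁) = 11.037 km/s.
Transfer-orbit speed at r₁ (v² = μ(2/r − 1/a)): v_a = √[μ(2/r₁ − 1/a_t)] = 6.1116 km/s.
First burn Δv₁ = |v_a − v₁| = 4.925 km/s.
Circular speed at r₂: v₂ = √(μ/r₂) = 25.9375 km/s.
Transfer-orbit speed at r₂: v_p = √[μ(2/r₂ − 1/a_t)] = 33.7525 km/s.
Second burn Δv₂ = |v₂ − v_p| = 7.815 km/s.
Δv = Δv₁ + Δv₂ = 4.925 + 7.815 = 12.74 km/s.

Δv = 12.7 km/s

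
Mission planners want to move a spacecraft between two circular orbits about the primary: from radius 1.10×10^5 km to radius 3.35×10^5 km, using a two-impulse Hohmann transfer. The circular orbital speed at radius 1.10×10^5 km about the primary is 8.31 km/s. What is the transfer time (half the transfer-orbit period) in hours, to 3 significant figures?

t = 33.2 hours

From the circular-orbit relation v² = μ/r at r = 1.10×10^5 km: μ = v²r = (8.31)² × 1.10×10^5 = 7.59617×10^6 km³/s².
The Hohmann ellipse has a_t = (r₁ + r₂)/2 = 2.225×10^5 km.
Transfer time t = π√(a_t³/μ) = π√((2.225×10^5)³ / 7.59617×10^6) = 1.196×10^5 s.
Converting: 1.196×10^5 s ÷ 3600 s/hour = 33.2 hours.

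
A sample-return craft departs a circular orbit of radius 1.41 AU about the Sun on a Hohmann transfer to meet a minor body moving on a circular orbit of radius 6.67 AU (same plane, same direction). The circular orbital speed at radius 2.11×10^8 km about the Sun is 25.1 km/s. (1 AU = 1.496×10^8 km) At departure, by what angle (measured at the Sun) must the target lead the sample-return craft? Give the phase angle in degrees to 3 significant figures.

φ = 95.1°

From the circular-orbit relation v² = μ/r at r = 2.11×10^8 km: μ = v²r = (25.1)² × 2.11×10^8 = 1.32932×10^11 km³/s².
In km: r₁ = 1.41 × 1.496×10^8 = 2.10936×10^8 km; r₂ = 6.67 × 1.496×10^8 = 9.97832×10^8 km.
Semi-major axis of the transfer orbit: a_t = (2.10936×10^8 + 9.97832×10^8)/2 = 6.04384×10^8 km.
The half-period of the transfer ellipse is t = π√(a_t³/μ) = 1.28028×10^8 s.
Target angular speed ω₂ = √(μ/r₂³) = 1.15672×10^-8 rad/s.
Angle swept by the target during transfer: ω₂·t = 1.48093 rad = 84.851°.
Arrival is 180° from departure on the ellipse, so φ = 180° − 84.851° = 95.1°.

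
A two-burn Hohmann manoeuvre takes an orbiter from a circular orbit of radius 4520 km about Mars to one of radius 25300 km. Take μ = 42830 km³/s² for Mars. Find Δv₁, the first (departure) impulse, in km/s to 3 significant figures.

Δv₁ = 0.932 km/s

The Hohmann ellipse has a_t = (r₁ + r₂)/2 = 14910 km.
On the circular orbit at r = 4520 km, v_c = √(μ/r) = 3.07826 km/s.
Vis-viva on the transfer ellipse at r = 4520 km gives v_t = √[μ(2/r − 1/a_t)] = 4.00983 km/s.
Δv₁ = |v_t − v_c| = |4.00983 − 3.07826| = 0.9316 km/s.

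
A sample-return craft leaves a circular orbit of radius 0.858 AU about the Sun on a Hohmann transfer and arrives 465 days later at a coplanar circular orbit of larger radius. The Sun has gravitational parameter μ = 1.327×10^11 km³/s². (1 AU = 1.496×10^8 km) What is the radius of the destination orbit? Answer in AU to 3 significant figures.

In km: r₁ = 0.858 × 1.496×10^8 = 1.283568×10^8 km.
Transfer time t = 465 days = 4.0176×10^7 s, and t = π√(a_t³/μ).
So a_t = (μ t²/π²)^(1/3) = (1.327×10^11 × (4.0176×10^7)² / π²)^(1/3) = 2.7893×10^8 km.
Since a_t = (r₁ + r₂)/2, r₂ = 2a_t − r₁ = 2×2.7893×10^8 − 1.283568×10^8 = 4.295032×10^8 km.
In AU: r₂ = 4.295032×10^8 / 1.496×10^8 = 2.87 AU.

r₂ = 2.87 AU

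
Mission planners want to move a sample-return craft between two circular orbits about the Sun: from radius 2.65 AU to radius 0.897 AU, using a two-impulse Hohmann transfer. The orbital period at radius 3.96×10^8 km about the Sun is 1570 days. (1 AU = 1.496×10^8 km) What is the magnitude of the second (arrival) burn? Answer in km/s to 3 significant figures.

From Kepler's third law T² = 4π²r³/μ at r = 3.96×10^8 km, T = 1570 days = 1570 × 86400 s = 1.35648×10^8 s: μ = 4π²r³/T² = 1.33235×10^11 km³/s².
In km: r₁ = 2.65 × 1.496×10^8 = 3.9644×10^8 km; r₂ = 0.897 × 1.496×10^8 = 1.341912×10^8 km.
Transfer-ellipse semi-major axis a_t = (r₁ + r₂)/2 = (3.9644×10^8 + 1.341912×10^8)/2 = 2.653156×10^8 km.
Circular speed at r = 1.341912×10^8 km: v_c = √(μ/r) = 31.510 km/s.
Transfer-orbit speed at the same r (vis-viva, a = a_t): v_t = √[μ(2/r − 1/a_t)] = 38.517 km/s.
Δv₂ = |v_t − v_c| = |38.517 − 31.510| = 7.007 km/s.

Δv₂ = 7.01 km/s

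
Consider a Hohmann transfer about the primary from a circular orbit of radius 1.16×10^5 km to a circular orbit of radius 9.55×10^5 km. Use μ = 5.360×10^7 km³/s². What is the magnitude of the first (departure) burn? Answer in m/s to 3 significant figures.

The Hohmann ellipse has a_t = (r₁ + r₂)/2 = 5.355×10^5 km.
On the circular orbit at r = 1.160×10^5 km, v_c = √(μ/r) = 21.50 km/s.
Vis-viva on the transfer ellipse at r = 1.160×10^5 km gives v_t = √[μ(2/r − 1/a_t)] = 28.71 km/s.
Δv₁ = |v_t − v_c| = |28.71 − 21.50| = 7.210 km/s.

Δv₁ = 7210 m/s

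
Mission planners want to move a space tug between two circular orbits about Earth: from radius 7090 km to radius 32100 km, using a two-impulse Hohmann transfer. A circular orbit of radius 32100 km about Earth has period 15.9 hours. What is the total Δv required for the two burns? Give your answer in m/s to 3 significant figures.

Δv = 3500 m/s

From Kepler's third law T² = 4π²r³/μ at r = 32100 km, T = 15.9 hours = 15.9 × 3600 s = 57240 s: μ = 4π²r³/T² = 3.98543×10^5 km³/s².
The Hohmann ellipse has a_t = (r₁ + r₂)/2 = 19595 km.
At r₁ the circular-orbit speed is v₁ = √(μ/r₁) = 7.497 km/s.
On the transfer ellipse at r₁, vis-viva equation gives v_p = √[μ(2/r₁ − 1/a_t)] = 9.596 km/s.
First burn Δv₁ = |v_p − v₁| = 2.099 km/s.
At r₂, v₂ = √(μ/r₂) = 3.524 km/s.
Transfer-orbit speed at r₂: v_a = √[μ(2/r₂ − 1/a_t)] = 2.120 km/s.
Second burn Δv₂ = |v₂ − v_a| = 1.404 km/s.
Δv = Δv₁ + Δv₂ = 2.099 + 1.404 = 3.503 km/s.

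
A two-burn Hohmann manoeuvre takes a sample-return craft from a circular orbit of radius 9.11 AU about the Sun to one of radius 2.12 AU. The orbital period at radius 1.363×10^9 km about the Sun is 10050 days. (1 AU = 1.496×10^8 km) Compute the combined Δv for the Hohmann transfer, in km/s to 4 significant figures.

Δv = 9.400 km/s

From Kepler's third law T² = 4π²r³/μ at r = 1.363×10^9 km, T = 10050 days = 10050 × 86400 s = 8.6832×10^8 s: μ = 4π²r³/T² = 1.32583×10^11 km³/s².
In km: r₁ = 9.11 × 1.496×10^8 = 1.362856×10^9 km; r₂ = 2.12 × 1.496×10^8 = 3.17152×10^8 km.
Semi-major axis of the transfer orbit: a_t = (1.362856×10^9 + 3.17152×10^8)/2 = 8.40004×10^8 km.
Circular speed at r₁: v₁ = √(μ/r₁) = √(1.32583×10^11/1.362856×10^9) = 9.8632 km/s.
Transfer-orbit speed at r₁ (v² = μ(2/r − 1/a)): v_a = √[μ(2/r₁ − 1/a_t)] = 6.0605 km/s.
First burn Δv₁ = |v_a − v₁| = 3.803 km/s.
At r₂, v₂ = √(μ/r₂) = 20.446 km/s.
Transfer-orbit speed at r₂: v_p = √[μ(2/r₂ − 1/a_t)] = 26.043 km/s.
Second burn Δv₂ = |v₂ − v_p| = 5.597 km/s.
Δv = Δv₁ + Δv₂ = 3.803 + 5.597 = 9.400 km/s.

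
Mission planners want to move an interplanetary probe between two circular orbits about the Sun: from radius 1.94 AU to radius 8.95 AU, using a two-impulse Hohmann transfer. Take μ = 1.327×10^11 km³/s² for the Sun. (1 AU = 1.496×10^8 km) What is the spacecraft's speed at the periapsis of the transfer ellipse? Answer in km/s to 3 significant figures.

v = 27.4 km/s

In km: r₁ = 1.94 × 1.496×10^8 = 2.90224×10^8 km; r₂ = 8.95 × 1.496×10^8 = 1.33892×10^9 km.
Transfer-ellipse semi-major axis a_t = (r₁ + r₂)/2 = (2.90224×10^8 + 1.33892×10^9)/2 = 8.14572×10^8 km.
The periapsis of the transfer ellipse is at r = 2.90224×10^8 km.
Applying v² = μ(2/r − 1/a_t): v = 27.41 km/s.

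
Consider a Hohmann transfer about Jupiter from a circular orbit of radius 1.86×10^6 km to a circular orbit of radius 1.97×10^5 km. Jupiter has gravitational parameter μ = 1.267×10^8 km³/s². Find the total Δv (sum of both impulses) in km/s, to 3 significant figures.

Δv = 13.4 km/s

The Hohmann ellipse has a_t = (r₁ + r₂)/2 = 1.0285×10^6 km.
At r₁ the circular-orbit speed is v₁ = √(μ/r₁) = 8.2534 km/s.
Transfer-orbit speed at r₁ (v² = μ(2/r − 1/a)): v_a = √[μ(2/r₁ − 1/a_t)] = 3.6121 km/s.
First burn Δv₁ = |v_a − v₁| = 4.6413 km/s.
At r₂, v₂ = √(μ/r₂) = 25.360 km/s.
Transfer-orbit speed at r₂: v_p = √[μ(2/r₂ − 1/a_t)] = 34.104 km/s.
Second burn Δv₂ = |v₂ − v_p| = 8.7440 km/s.
Δv = Δv₁ + Δv₂ = 4.6413 + 8.7440 = 13.39 km/s.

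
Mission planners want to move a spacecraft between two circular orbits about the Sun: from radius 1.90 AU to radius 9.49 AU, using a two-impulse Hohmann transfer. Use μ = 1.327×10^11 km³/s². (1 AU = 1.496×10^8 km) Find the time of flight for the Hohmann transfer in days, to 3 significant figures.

In km: r₁ = 1.90 × 1.496×10^8 = 2.8424×10^8 km; r₂ = 9.49 × 1.496×10^8 = 1.419704×10^9 km.
Transfer-ellipse semi-major axis a_t = (r₁ + r₂)/2 = (2.8424×10^8 + 1.419704×10^9)/2 = 8.51972×10^8 km.
By Kepler's third law the transfer-orbit period is T = 2π√(a_t³/μ), so t = T/2 = 2.145×10^8 s.
Converting: 2.145×10^8 s ÷ 86400 s/day = 2480 days.

t = 2480 days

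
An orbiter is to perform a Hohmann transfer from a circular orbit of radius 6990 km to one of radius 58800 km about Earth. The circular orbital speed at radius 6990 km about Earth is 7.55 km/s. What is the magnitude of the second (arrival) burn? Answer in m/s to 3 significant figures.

Δv₂ = 1400 m/s

From the circular-orbit relation v² = μ/r at r = 6990 km: μ = v²r = (7.55)² × 6990 = 3.98447×10^5 km³/s².
Semi-major axis of the transfer orbit: a_t = (6990 + 58800)/2 = 32895 km.
On the circular orbit at r = 58800 km, v_c = √(μ/r) = 2.603 km/s.
Vis-viva on the transfer ellipse at r = 58800 km gives v_t = √[μ(2/r − 1/a_t)] = 1.200 km/s.
Δv₂ = |v_t − v_c| = |1.200 − 2.603| = 1.403 km/s.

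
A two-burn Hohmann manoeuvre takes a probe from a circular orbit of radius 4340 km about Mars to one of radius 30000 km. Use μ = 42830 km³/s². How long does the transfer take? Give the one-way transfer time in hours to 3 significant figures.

t = 9.49 hours

Semi-major axis of the transfer orbit: a_t = (4340 + 30000)/2 = 17170 km.
Half the transfer-orbit period gives t = π√(a_t³/μ) = 34150 s.
Converting: 34150 s ÷ 3600 s/hour = 9.49 hours.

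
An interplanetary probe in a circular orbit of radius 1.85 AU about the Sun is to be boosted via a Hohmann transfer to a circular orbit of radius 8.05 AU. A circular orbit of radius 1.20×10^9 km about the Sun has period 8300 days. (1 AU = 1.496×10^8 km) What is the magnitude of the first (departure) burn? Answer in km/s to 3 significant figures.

Δv₁ = 6.03 km/s

From Kepler's third law T² = 4π²r³/μ at r = 1.20×10^9 km, T = 8300 days = 8300 × 86400 s = 7.1712×10^8 s: μ = 4π²r³/T² = 1.32654×10^11 km³/s².
In km: r₁ = 1.85 × 1.496×10^8 = 2.7676×10^8 km; r₂ = 8.05 × 1.496×10^8 = 1.20428×10^9 km.
Semi-major axis of the transfer orbit: a_t = (2.7676×10^8 + 1.20428×10^9)/2 = 7.4052×10^8 km.
On the circular orbit at r = 2.7676×10^8 km, v_c = √(μ/r) = 21.893 km/s.
Transfer-orbit speed at the same r (vis-viva, a = a_t): v_t = √[μ(2/r − 1/a_t)] = 27.919 km/s.
Δv₁ = |v_t − v_c| = |27.919 − 21.893| = 6.026 km/s.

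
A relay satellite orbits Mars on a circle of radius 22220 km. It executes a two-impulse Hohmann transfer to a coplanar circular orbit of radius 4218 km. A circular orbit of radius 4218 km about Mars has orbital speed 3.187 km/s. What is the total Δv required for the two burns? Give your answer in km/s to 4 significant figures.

From the circular-orbit relation v² = μ/r at r = 4218 km: μ = v²r = (3.187)² × 4218 = 42842.1 km³/s².
The Hohmann ellipse has a_t = (r₁ + r₂)/2 = 13219 km.
At r₁ the circular-orbit speed is v₁ = √(μ/r₁) = 1.3886 km/s.
On the transfer ellipse at r₁, v² = μ(2/r − 1/a) gives v_a = √[μ(2/r₁ − 1/a_t)] = 0.78436 km/s.
First burn Δv₁ = |v_a − v₁| = 0.6042 km/s.
Circular speed at r₂: v₂ = √(μ/r₂) = 3.1870 km/s.
Transfer-orbit speed at r₂: v_p = √[μ(2/r₂ − 1/a_t)] = 4.1319 km/s.
Second burn Δv₂ = |v₂ − v_p| = 0.9449 km/s.
Total Δv = Δv₁ + Δv₂ = 1.549 km/s.

Δv = 1.549 km/s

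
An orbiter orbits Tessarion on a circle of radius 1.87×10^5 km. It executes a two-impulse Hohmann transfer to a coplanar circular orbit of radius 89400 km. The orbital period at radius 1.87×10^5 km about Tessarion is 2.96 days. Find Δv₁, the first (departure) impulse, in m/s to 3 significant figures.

Δv₁ = 899 m/s

From Kepler's third law T² = 4π²r³/μ at r = 1.87×10^5 km, T = 2.96 days = 2.96 × 86400 s = 2.55744×10^5 s: μ = 4π²r³/T² = 3.94706×10^6 km³/s².
The Hohmann ellipse has a_t = (r₁ + r₂)/2 = 1.382×10^5 km.
Circular speed at r = 1.870×10^5 km: v_c = √(μ/r) = 4.59426 km/s.
Vis-viva on the transfer ellipse at r = 1.870×10^5 km gives v_t = √[μ(2/r − 1/a_t)] = 3.69514 km/s.
Δv₁ = |v_t − v_c| = |3.69514 − 4.59426| = 0.8991 km/s.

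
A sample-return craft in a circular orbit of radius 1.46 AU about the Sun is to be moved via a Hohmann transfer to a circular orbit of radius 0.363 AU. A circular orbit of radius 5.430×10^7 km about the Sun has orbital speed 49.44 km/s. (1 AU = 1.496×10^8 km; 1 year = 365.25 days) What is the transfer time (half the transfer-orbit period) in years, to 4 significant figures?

From the circular-orbit relation v² = μ/r at r = 5.430×10^7 km: μ = v²r = (49.44)² × 5.430×10^7 = 1.32726×10^11 km³/s².
In km: r₁ = 1.46 × 1.496×10^8 = 2.18416×10^8 km; r₂ = 0.363 × 1.496×10^8 = 5.43048×10^7 km.
The Hohmann ellipse has a_t = (r₁ + r₂)/2 = 1.363604×10^8 km.
Transfer time t = π√(a_t³/μ) = π√((1.363604×10^8)³ / 1.32726×10^11) = 1.373×10^7 s.
Converting: 1.373×10^7 s ÷ 3.15576×10^7 s/year (365.25 × 86400) = 0.4351 years.

t = 0.4351 years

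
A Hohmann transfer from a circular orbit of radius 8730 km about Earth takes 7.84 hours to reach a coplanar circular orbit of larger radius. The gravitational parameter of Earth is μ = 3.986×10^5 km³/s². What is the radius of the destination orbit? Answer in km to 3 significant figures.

Transfer time t = 7.84 hours = 28224 s, and t = π√(a_t³/μ).
So a_t = (μ t²/π²)^(1/3) = (3.986×10^5 × (28224)² / π²)^(1/3) = 31805 km.
Since a_t = (r₁ + r₂)/2, r₂ = 2a_t − r₁ = 2×31805 − 8730 = 54880 km.

r₂ = 54900 km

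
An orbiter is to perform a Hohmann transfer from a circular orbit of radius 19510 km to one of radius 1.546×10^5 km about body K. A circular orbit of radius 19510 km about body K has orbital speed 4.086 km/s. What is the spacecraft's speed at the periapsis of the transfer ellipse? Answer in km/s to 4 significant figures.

From the circular-orbit relation v² = μ/r at r = 19510 km: μ = v²r = (4.086)² × 19510 = 3.25727×10^5 km³/s².
The Hohmann ellipse has a_t = (r₁ + r₂)/2 = 87055 km.
At periapsis, r = 19510 km.
Applying v² = μ(2/r − 1/a_t): v = 5.445 km/s.

v = 5.445 km/s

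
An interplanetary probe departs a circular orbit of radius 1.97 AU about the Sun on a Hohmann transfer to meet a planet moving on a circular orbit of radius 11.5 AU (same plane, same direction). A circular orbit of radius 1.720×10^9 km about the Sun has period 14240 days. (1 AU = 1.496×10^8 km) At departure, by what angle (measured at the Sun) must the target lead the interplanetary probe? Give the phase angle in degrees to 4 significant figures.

φ = 99.33°

From Kepler's third law T² = 4π²r³/μ at r = 1.720×10^9 km, T = 14240 days = 14240 × 86400 s = 1.230336×10^9 s: μ = 4π²r³/T² = 1.32708×10^11 km³/s².
In km: r₁ = 1.97 × 1.496×10^8 = 2.94712×10^8 km; r₂ = 11.5 × 1.496×10^8 = 1.7204×10^9 km.
Semi-major axis of the transfer orbit: a_t = (2.94712×10^8 + 1.7204×10^9)/2 = 1.007556×10^9 km.
The half-period of the transfer ellipse is t = π√(a_t³/μ) = 2.758×10^8 s.
The target's mean motion on its circular orbit is ω₂ = √(μ/r₂³) = 5.105×10^-9 rad/s.
Angle swept by the target during transfer: ω₂·t = 1.408 rad = 80.67°.
Arrival is 180° from departure on the ellipse, so φ = 180° − 80.67° = 99.33°.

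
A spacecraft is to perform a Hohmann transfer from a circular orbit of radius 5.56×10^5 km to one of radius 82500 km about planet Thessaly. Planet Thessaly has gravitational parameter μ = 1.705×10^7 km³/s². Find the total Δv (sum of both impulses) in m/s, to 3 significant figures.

Δv = 7320 m/s

Semi-major axis of the transfer orbit: a_t = (5.560×10^5 + 82500)/2 = 3.1925×10^5 km.
Circular speed at r₁: v₁ = √(μ/r₁) = √(1.705×10^7/5.560×10^5) = 5.53764 km/s.
Transfer-orbit speed at r₁ (vis-viva): v_a = √[μ(2/r₁ − 1/a_t)] = 2.81505 km/s.
First burn Δv₁ = |v_a − v₁| = 2.7226 km/s.
Circular speed at r₂: v₂ = √(μ/r₂) = 14.3759 km/s.
Transfer-orbit speed at r₂: v_p = √[μ(2/r₂ − 1/a_t)] = 18.9717 km/s.
Second burn Δv₂ = |v₂ − v_p| = 4.5958 km/s.
Δv = Δv₁ + Δv₂ = 2.7226 + 4.5958 = 7.318 km/s.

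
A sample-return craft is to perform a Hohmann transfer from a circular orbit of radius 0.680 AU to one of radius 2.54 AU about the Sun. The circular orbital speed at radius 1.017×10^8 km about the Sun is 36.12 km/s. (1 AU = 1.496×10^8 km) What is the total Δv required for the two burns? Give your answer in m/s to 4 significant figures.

Δv = 15790 m/s

From the circular-orbit relation v² = μ/r at r = 1.017×10^8 km: μ = v²r = (36.12)² × 1.017×10^8 = 1.32683×10^11 km³/s².
In km: r₁ = 0.680 × 1.496×10^8 = 1.01728×10^8 km; r₂ = 2.54 × 1.496×10^8 = 3.79984×10^8 km.
The Hohmann ellipse has a_t = (r₁ + r₂)/2 = 2.40856×10^8 km.
At r₁ the circular-orbit speed is v₁ = √(μ/r₁) = 36.115 km/s.
On the transfer ellipse at r₁, vis-viva equation gives v_p = √[μ(2/r₁ − 1/a_t)] = 45.362 km/s.
First burn Δv₁ = |v_p − v₁| = 9.247 km/s.
At r₂, v₂ = √(μ/r₂) = 18.686 km/s.
Transfer-orbit speed at r₂: v_a = √[μ(2/r₂ − 1/a_t)] = 12.144 km/s.
Second burn Δv₂ = |v₂ − v_a| = 6.542 km/s.
Total Δv = Δv₁ + Δv₂ = 15.79 km/s.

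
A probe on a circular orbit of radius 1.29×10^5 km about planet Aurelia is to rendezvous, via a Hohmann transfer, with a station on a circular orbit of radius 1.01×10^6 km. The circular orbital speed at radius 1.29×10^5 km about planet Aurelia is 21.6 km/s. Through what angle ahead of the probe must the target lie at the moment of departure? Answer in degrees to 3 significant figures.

From the circular-orbit relation v² = μ/r at r = 1.29×10^5 km: μ = v²r = (21.6)² × 1.29×10^5 = 6.01862×10^7 km³/s².
Semi-major axis of the transfer orbit: a_t = (1.290×10^5 + 1.010×10^6)/2 = 5.695×10^5 km.
The half-period of the transfer ellipse is t = π√(a_t³/μ) = 1.7404×10^5 s.
The target's mean motion on its circular orbit is ω₂ = √(μ/r₂³) = 7.6430×10^-6 rad/s.
Angle swept by the target during transfer: ω₂·t = 1.3302 rad = 76.21°.
Arrival is 180° from departure on the ellipse, so φ = 180° − 76.21° = 104°.

φ = 104°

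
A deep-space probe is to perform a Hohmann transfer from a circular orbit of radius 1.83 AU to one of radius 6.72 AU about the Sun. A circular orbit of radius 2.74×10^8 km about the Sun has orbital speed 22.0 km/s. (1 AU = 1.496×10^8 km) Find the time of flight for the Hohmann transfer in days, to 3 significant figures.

t = 1610 days

From the circular-orbit relation v² = μ/r at r = 2.74×10^8 km: μ = v²r = (22.0)² × 2.74×10^8 = 1.32616×10^11 km³/s².
In km: r₁ = 1.83 × 1.496×10^8 = 2.73768×10^8 km; r₂ = 6.72 × 1.496×10^8 = 1.005312×10^9 km.
Semi-major axis of the transfer orbit: a_t = (2.73768×10^8 + 1.005312×10^9)/2 = 6.3954×10^8 km.
Transfer time t = π√(a_t³/μ) = π√((6.3954×10^8)³ / 1.32616×10^11) = 1.395×10^8 s.
Converting: 1.395×10^8 s ÷ 86400 s/day = 1610 days.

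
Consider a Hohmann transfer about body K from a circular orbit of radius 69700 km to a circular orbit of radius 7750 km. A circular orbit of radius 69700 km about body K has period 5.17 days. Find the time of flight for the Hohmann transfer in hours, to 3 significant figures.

From Kepler's third law T² = 4π²r³/μ at r = 69700 km, T = 5.17 days = 5.17 × 86400 s = 4.46688×10^5 s: μ = 4π²r³/T² = 66996.1 km³/s².
Transfer-ellipse semi-major axis a_t = (r₁ + r₂)/2 = (69700 + 7750)/2 = 38725 km.
Half the transfer-orbit period gives t = π√(a_t³/μ) = 92490 s.
Converting: 92490 s ÷ 3600 s/hour = 25.7 hours.

t = 25.7 hours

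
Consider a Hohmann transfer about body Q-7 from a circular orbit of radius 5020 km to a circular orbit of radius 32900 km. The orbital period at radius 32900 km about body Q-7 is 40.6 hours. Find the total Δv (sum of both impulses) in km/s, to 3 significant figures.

Δv = 1.84 km/s

From Kepler's third law T² = 4π²r³/μ at r = 32900 km, T = 40.6 hours = 40.6 × 3600 s = 1.4616×10^5 s: μ = 4π²r³/T² = 65809.8 km³/s².
The Hohmann ellipse has a_t = (r₁ + r₂)/2 = 18960 km.
Circular speed at r₁: v₁ = √(μ/r₁) = √(65809.8/5020) = 3.6207 km/s.
Transfer-orbit speed at r₁ (v² = μ(2/r − 1/a)): v_p = √[μ(2/r₁ − 1/a_t)] = 4.7695 km/s.
First burn Δv₁ = |v_p − v₁| = 1.1488 km/s.
At r₂, v₂ = √(μ/r₂) = 1.41432 km/s.
Transfer-orbit speed at r₂: v_a = √[μ(2/r₂ − 1/a_t)] = 0.727746 km/s.
Second burn Δv₂ = |v₂ − v_a| = 0.68657 km/s.
Total Δv = Δv₁ + Δv₂ = 1.835 km/s.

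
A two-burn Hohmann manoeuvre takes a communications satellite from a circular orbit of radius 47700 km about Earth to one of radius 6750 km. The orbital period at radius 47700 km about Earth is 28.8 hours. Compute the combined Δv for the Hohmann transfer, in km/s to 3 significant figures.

From Kepler's third law T² = 4π²r³/μ at r = 47700 km, T = 28.8 hours = 28.8 × 3600 s = 1.0368×10^5 s: μ = 4π²r³/T² = 3.98589×10^5 km³/s².
The Hohmann ellipse has a_t = (r₁ + r₂)/2 = 27225 km.
At r₁ the circular-orbit speed is v₁ = √(μ/r₁) = 2.8907 km/s.
Transfer-orbit speed at r₁ (vis-viva): v_a = √[μ(2/r₁ − 1/a_t)] = 1.4394 km/s.
First burn Δv₁ = |v_a − v₁| = 1.451 km/s.
Circular speed at r₂: v₂ = √(μ/r₂) = 7.68441 km/s.
Transfer-orbit speed at r₂: v_p = √[μ(2/r₂ − 1/a_t)] = 10.1715 km/s.
Second burn Δv₂ = |v₂ − v_p| = 2.487 km/s.
Δv = Δv₁ + Δv₂ = 1.451 + 2.487 = 3.938 km/s.

Δv = 3.94 km/s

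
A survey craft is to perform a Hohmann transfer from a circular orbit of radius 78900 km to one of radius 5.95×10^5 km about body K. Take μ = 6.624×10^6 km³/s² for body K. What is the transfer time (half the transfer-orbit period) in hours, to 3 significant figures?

t = 66.3 hours

The Hohmann ellipse has a_t = (r₁ + r₂)/2 = 3.3695×10^5 km.
By Kepler's third law the transfer-orbit period is T = 2π√(a_t³/μ), so t = T/2 = 2.387×10^5 s.
Converting: 2.387×10^5 s ÷ 3600 s/hour = 66.3 hours.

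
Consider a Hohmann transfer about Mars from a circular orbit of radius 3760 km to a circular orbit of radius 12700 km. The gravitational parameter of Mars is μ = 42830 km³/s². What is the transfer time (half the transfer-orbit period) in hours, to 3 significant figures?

t = 3.15 hours

The Hohmann ellipse has a_t = (r₁ + r₂)/2 = 8230 km.
Half the transfer-orbit period gives t = π√(a_t³/μ) = 11330 s.
Converting: 11330 s ÷ 3600 s/hour = 3.15 hours.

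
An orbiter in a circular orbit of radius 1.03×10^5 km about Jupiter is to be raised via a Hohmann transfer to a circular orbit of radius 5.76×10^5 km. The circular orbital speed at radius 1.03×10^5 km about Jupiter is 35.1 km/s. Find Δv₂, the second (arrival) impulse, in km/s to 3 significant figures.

From the circular-orbit relation v² = μ/r at r = 1.03×10^5 km: μ = v²r = (35.1)² × 1.03×10^5 = 1.26897×10^8 km³/s².
Semi-major axis of the transfer orbit: a_t = (1.030×10^5 + 5.760×10^5)/2 = 3.395×10^5 km.
Circular speed at r = 5.760×10^5 km: v_c = √(μ/r) = 14.8428 km/s.
Transfer-orbit speed at the same r (vis-viva, a = a_t): v_t = √[μ(2/r − 1/a_t)] = 8.17548 km/s.
Δv₂ = |v_t − v_c| = |8.17548 − 14.8428| = 6.667 km/s.

Δv₂ = 6.67 km/s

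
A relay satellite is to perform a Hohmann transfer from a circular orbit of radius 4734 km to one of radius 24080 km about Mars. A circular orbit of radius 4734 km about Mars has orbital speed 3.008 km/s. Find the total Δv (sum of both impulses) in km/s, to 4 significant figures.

Δv = 1.450 km/s

From the circular-orbit relation v² = μ/r at r = 4734 km: μ = v²r = (3.008)² × 4734 = 42833.5 km³/s².
Semi-major axis of the transfer orbit: a_t = (4734 + 24080)/2 = 14407 km.
Circular speed at r₁: v₁ = √(μ/r₁) = √(42833.5/4734) = 3.0080 km/s.
On the transfer ellipse at r₁, vis-viva gives v_p = √[μ(2/r₁ − 1/a_t)] = 3.8888 km/s.
First burn Δv₁ = |v_p − v₁| = 0.8808 km/s.
At r₂, v₂ = √(μ/r₂) = 1.3337 km/s.
Transfer-orbit speed at r₂: v_a = √[μ(2/r₂ − 1/a_t)] = 0.76452 km/s.
Second burn Δv₂ = |v₂ − v_a| = 0.5692 km/s.
Total Δv = Δv₁ + Δv₂ = 1.450 km/s.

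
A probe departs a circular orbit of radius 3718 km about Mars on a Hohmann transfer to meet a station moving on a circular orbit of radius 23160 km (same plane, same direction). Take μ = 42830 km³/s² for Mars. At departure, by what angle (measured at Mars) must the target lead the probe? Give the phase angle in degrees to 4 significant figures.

The Hohmann ellipse has a_t = (r₁ + r₂)/2 = 13439 km.
Transfer time t = π√(a_t³/μ) = 23649.7 s.
The target's mean motion on its circular orbit is ω₂ = √(μ/r₂³) = 5.87173×10^-5 rad/s.
Angle swept by the target during transfer: ω₂·t = 1.3886 rad = 79.56°.
The probe traverses 180° on the transfer ellipse, so the target must lead by 180° − 79.56° = 100.4°.

φ = 100.4°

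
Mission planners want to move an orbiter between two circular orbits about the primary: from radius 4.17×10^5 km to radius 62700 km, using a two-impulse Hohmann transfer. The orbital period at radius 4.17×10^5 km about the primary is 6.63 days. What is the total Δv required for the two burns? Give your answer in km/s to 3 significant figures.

Δv = 5.99 km/s

From Kepler's third law T² = 4π²r³/μ at r = 4.17×10^5 km, T = 6.63 days = 6.63 × 86400 s = 5.72832×10^5 s: μ = 4π²r³/T² = 8.72395×10^6 km³/s².
The Hohmann ellipse has a_t = (r₁ + r₂)/2 = 2.3985×10^5 km.
At r₁ the circular-orbit speed is v₁ = √(μ/r₁) = 4.574 km/s.
On the transfer ellipse at r₁, v² = μ(2/r − 1/a) gives v_a = √[μ(2/r₁ − 1/a_t)] = 2.339 km/s.
First burn Δv₁ = |v_a − v₁| = 2.235 km/s.
Circular speed at r₂: v₂ = √(μ/r₂) = 11.79568 km/s.
Transfer-orbit speed at r₂: v_p = √[μ(2/r₂ − 1/a_t)] = 15.55325 km/s.
Second burn Δv₂ = |v₂ − v_p| = 3.758 km/s.
Total Δv = Δv₁ + Δv₂ = 5.993 km/s.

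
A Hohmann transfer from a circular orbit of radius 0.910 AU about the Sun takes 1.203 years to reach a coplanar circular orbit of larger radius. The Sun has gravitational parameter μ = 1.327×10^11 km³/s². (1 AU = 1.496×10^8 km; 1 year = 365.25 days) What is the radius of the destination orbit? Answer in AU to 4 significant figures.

r₂ = 2.681 AU

In km: r₁ = 0.910 × 1.496×10^8 = 1.36136×10^8 km.
Transfer time t = 1.203 years × 365.25 × 86400 s = 3.79637928×10^7 s, and t = π√(a_t³/μ).
So a_t = (μ t²/π²)^(1/3) = (1.327×10^11 × (3.79637928×10^7)² / π²)^(1/3) = 2.6860×10^8 km.
Since a_t = (r₁ + r₂)/2, r₂ = 2a_t − r₁ = 2×2.6860×10^8 − 1.36136×10^8 = 4.01064×10^8 km.
In AU: r₂ = 4.01064×10^8 / 1.496×10^8 = 2.681 AU.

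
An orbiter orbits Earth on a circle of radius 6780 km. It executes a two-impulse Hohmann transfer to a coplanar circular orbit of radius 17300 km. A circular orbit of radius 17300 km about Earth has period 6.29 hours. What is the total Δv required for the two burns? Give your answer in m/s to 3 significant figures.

From Kepler's third law T² = 4π²r³/μ at r = 17300 km, T = 6.29 hours = 6.29 × 3600 s = 22644 s: μ = 4π²r³/T² = 3.98650×10^5 km³/s².
The Hohmann ellipse has a_t = (r₁ + r₂)/2 = 12040 km.
At r₁ the circular-orbit speed is v₁ = √(μ/r₁) = 7.668 km/s.
On the transfer ellipse at r₁, vis-viva equation gives v_p = √[μ(2/r₁ − 1/a_t)] = 9.192 km/s.
First burn Δv₁ = |v_p − v₁| = 1.524 km/s.
At r₂, v₂ = √(μ/r₂) = 4.800 km/s.
Transfer-orbit speed at r₂: v_a = √[μ(2/r₂ − 1/a_t)] = 3.602 km/s.
Second burn Δv₂ = |v₂ − v_a| = 1.198 km/s.
Total Δv = Δv₁ + Δv₂ = 2.722 km/s.

Δv = 2720 m/s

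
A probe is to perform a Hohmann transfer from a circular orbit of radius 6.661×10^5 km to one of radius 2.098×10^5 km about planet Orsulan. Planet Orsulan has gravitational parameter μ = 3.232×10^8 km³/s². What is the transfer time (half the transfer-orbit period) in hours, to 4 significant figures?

t = 14.07 hours

The Hohmann ellipse has a_t = (r₁ + r₂)/2 = 4.3795×10^5 km.
By Kepler's third law the transfer-orbit period is T = 2π√(a_t³/μ), so t = T/2 = 50650 s.
Converting: 50650 s ÷ 3600 s/hour = 14.07 hours.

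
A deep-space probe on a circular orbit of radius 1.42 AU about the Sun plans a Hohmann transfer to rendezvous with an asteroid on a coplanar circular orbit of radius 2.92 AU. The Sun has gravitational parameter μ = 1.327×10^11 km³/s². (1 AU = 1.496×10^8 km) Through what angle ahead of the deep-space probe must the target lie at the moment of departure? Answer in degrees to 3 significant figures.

φ = 64.7°

In km: r₁ = 1.42 × 1.496×10^8 = 2.12432×10^8 km; r₂ = 2.92 × 1.496×10^8 = 4.36832×10^8 km.
The Hohmann ellipse has a_t = (r₁ + r₂)/2 = 3.24632×10^8 km.
The half-period of the transfer ellipse is t = π√(a_t³/μ) = 5.044×10^7 s.
Target angular speed ω₂ = √(μ/r₂³) = 3.990×10^-8 rad/s.
Angle swept by the target during transfer: ω₂·t = 2.013 rad = 115.3°.
Arrival is 180° from departure on the ellipse, so φ = 180° − 115.3° = 64.7°.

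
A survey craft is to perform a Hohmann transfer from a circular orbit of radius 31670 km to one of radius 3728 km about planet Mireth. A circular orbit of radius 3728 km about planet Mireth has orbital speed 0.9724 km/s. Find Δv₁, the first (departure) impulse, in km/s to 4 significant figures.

Δv₁ = 0.1805 km/s

From the circular-orbit relation v² = μ/r at r = 3728 km: μ = v²r = (0.9724)² × 3728 = 3525.05 km³/s².
The Hohmann ellipse has a_t = (r₁ + r₂)/2 = 17699 km.
On the circular orbit at r = 31670 km, v_c = √(μ/r) = 0.3336 km/s.
Vis-viva on the transfer ellipse at r = 31670 km gives v_t = √[μ(2/r − 1/a_t)] = 0.1531 km/s.
Δv₁ = |v_t − v_c| = |0.1531 − 0.3336| = 0.1805 km/s.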